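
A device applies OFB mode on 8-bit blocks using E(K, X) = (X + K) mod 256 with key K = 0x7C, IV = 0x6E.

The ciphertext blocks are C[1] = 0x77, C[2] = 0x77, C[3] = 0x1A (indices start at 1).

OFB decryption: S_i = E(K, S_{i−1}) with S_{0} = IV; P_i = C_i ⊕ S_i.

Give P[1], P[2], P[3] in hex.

P[1] = 0x9D, P[2] = 0x11, P[3] = 0xF8

P[1]: S = E(K, 0x6E) = 0xEA; 0x77 ⊕ 0xEA = 0x9D.
P[2]: S = E(K, 0xEA) = 0x66; 0x77 ⊕ 0x66 = 0x11.
P[3]: S = E(K, 0x66) = 0xE2; 0x1A ⊕ 0xE2 = 0xF8.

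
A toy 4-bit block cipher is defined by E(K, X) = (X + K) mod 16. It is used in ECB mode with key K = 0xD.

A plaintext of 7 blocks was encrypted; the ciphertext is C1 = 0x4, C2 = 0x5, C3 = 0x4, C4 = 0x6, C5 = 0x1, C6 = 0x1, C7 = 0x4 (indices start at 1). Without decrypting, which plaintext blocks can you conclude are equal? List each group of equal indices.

ECB encrypts each block independently with the same key, so equal ciphertext blocks imply equal plaintext blocks.
C1 = C3 = C7 = 0x4, so P1 = P3 = P7.
C5 = C6 = 0x1, so P5 = P6.

P1 = P3 = P7; P5 = P6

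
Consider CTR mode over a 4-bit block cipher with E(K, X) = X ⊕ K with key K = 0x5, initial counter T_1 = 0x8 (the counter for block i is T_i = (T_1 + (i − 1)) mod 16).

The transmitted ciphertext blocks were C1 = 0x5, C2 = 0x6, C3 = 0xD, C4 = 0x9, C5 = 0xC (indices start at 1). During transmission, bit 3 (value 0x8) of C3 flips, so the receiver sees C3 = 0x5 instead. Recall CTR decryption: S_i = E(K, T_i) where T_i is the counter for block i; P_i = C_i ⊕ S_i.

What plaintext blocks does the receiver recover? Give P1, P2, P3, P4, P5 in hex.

P1 = 0x8, P2 = 0xA, P3 = 0xA, P4 = 0x7, P5 = 0x5

Only C3 changed, to 0x5. In CTR, a change in C_i flips the same bit in P_i only; the keystream is unaffected. Decrypting the received ciphertext:
P1: T = 0x8, S = E(K, T) = 0xD; 0x5 ⊕ 0xD = 0x8.
P2: T = 0x9, S = E(K, T) = 0xC; 0x6 ⊕ 0xC = 0xA.
P3: T = 0xA, S = E(K, T) = 0xF; 0x5 ⊕ 0xF = 0xA.
P4: T = 0xB, S = E(K, T) = 0xE; 0x9 ⊕ 0xE = 0x7.
P5: T = 0xC, S = E(K, T) = 0x9; 0xC ⊕ 0x9 = 0x5.
Blocks that differ from the original plaintext: P3.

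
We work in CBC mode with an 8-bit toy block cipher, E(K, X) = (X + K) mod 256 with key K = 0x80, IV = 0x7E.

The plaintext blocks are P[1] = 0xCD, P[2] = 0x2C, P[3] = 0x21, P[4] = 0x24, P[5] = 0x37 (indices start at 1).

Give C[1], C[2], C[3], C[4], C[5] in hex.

C[1] = 0x33, C[2] = 0x9F, C[3] = 0x3E, C[4] = 0x9A, C[5] = 0x2D

CBC encryption: C_i = E(K, P_i ⊕ C_{i−1}), with C_{0} = IV.
C[1]: P[1] ⊕ 0x7E = 0xB3; E(K, 0xB3) = 0x33.
C[2]: P[2] ⊕ 0x33 = 0x1F; E(K, 0x1F) = 0x9F.
C[3]: P[3] ⊕ 0x9F = 0xBE; E(K, 0xBE) = 0x3E.
C[4]: P[4] ⊕ 0x3E = 0x1A; E(K, 0x1A) = 0x9A.
C[5]: P[5] ⊕ 0x9A = 0xAD; E(K, 0xAD) = 0x2D.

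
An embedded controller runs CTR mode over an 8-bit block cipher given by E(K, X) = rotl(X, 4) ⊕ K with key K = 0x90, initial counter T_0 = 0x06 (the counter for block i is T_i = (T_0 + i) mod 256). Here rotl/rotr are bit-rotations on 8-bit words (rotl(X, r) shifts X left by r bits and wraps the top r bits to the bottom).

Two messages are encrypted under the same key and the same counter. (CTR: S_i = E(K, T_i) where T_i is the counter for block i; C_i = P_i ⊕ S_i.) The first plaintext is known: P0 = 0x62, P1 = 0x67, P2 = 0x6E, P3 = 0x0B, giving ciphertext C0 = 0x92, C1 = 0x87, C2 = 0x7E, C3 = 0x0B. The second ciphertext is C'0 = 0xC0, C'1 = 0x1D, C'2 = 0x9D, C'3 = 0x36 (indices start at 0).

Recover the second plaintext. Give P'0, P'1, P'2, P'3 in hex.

In CTR with a reused counter, both messages share the same keystream S_i, so C_i ⊕ C'_i = P_i ⊕ P'_i and thus P'_i = P_i ⊕ C_i ⊕ C'_i.
P'0: 0x62 ⊕ 0x92 ⊕ 0xC0 = 0x30.
P'1: 0x67 ⊕ 0x87 ⊕ 0x1D = 0xFD.
P'2: 0x6E ⊕ 0x7E ⊕ 0x9D = 0x8D.
P'3: 0x0B ⊕ 0x0B ⊕ 0x36 = 0x36.

P'0 = 0x30, P'1 = 0xFD, P'2 = 0x8D, P'3 = 0x36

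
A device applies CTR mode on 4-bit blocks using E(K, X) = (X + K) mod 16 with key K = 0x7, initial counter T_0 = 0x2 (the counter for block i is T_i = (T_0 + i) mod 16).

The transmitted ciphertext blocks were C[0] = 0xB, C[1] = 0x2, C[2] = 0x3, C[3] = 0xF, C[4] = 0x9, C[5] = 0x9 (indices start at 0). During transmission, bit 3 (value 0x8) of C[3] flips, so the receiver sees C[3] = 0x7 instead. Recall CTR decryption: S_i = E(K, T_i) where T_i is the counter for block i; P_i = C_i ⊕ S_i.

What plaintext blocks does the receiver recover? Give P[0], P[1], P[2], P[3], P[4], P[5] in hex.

P[0] = 0x2, P[1] = 0x8, P[2] = 0x8, P[3] = 0xB, P[4] = 0x4, P[5] = 0x7

Only C[3] changed, to 0x7. In CTR, a change in C_i flips the same bit in P_i only; the keystream is unaffected. Decrypting the received ciphertext:
P[0]: T = 0x2, S = E(K, T) = 0x9; 0xB ⊕ 0x9 = 0x2.
P[1]: T = 0x3, S = E(K, T) = 0xA; 0x2 ⊕ 0xA = 0x8.
P[2]: T = 0x4, S = E(K, T) = 0xB; 0x3 ⊕ 0xB = 0x8.
P[3]: T = 0x5, S = E(K, T) = 0xC; 0x7 ⊕ 0xC = 0xB.
P[4]: T = 0x6, S = E(K, T) = 0xD; 0x9 ⊕ 0xD = 0x4.
P[5]: T = 0x7, S = E(K, T) = 0xE; 0x9 ⊕ 0xE = 0x7.
Blocks that differ from the original plaintext: P[3].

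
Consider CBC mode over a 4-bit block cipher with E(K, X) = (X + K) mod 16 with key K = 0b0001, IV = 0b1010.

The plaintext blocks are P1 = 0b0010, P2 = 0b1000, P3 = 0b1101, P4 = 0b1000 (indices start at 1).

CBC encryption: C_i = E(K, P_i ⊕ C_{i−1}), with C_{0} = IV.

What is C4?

C1: P1 ⊕ 0b1010 = 0b1000; E(K, 0b1000) = 0b1001.
C2: P2 ⊕ 0b1001 = 0b0001; E(K, 0b0001) = 0b0010.
C3: P3 ⊕ 0b0010 = 0b1111; E(K, 0b1111) = 0b0000.
C4: P4 ⊕ 0b0000 = 0b1000; E(K, 0b1000) = 0b1001.

C4 = 0b1001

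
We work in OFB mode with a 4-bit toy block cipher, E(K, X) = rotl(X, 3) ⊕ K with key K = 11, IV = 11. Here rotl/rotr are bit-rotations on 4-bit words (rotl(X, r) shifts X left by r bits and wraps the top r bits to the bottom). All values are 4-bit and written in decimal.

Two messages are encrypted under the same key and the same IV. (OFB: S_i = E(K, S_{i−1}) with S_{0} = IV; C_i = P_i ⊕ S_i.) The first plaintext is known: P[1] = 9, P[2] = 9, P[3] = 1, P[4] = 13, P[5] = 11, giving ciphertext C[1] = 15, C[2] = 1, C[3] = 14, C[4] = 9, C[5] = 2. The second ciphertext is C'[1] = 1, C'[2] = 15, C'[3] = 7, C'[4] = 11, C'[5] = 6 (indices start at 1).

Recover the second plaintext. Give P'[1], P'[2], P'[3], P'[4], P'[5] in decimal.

In OFB with a reused IV, both messages share the same keystream S_i, so C_i ⊕ C'_i = P_i ⊕ P'_i and thus P'_i = P_i ⊕ C_i ⊕ C'_i.
P'[1]: 9 ⊕ 15 ⊕ 1 = 7.
P'[2]: 9 ⊕ 1 ⊕ 15 = 7.
P'[3]: 1 ⊕ 14 ⊕ 7 = 8.
P'[4]: 13 ⊕ 9 ⊕ 11 = 15.
P'[5]: 11 ⊕ 2 ⊕ 6 = 15.

P'[1] = 7, P'[2] = 7, P'[3] = 8, P'[4] = 15, P'[5] = 15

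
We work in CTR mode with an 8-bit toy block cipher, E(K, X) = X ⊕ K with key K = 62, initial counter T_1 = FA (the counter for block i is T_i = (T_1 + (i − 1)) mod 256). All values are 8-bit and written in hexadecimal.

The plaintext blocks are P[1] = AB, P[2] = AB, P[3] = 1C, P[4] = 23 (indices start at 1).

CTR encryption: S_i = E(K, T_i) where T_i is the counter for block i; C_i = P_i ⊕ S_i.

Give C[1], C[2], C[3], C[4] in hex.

C[1] = 33, C[2] = 32, C[3] = 82, C[4] = BC

C[1]: T = FA, S = E(K, T) = 98; AB ⊕ 98 = 33.
C[2]: T = FB, S = E(K, T) = 99; AB ⊕ 99 = 32.
C[3]: T = FC, S = E(K, T) = 9E; 1C ⊕ 9E = 82.
C[4]: T = FD, S = E(K, T) = 9F; 23 ⊕ 9F = BC.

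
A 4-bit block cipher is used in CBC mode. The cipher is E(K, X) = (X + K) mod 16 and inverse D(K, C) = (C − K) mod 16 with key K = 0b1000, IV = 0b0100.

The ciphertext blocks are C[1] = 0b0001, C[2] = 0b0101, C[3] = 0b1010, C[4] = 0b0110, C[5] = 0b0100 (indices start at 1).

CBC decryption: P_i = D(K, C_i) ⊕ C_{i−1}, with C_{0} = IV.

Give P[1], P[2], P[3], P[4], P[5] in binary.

P[1] = 0b1101, P[2] = 0b1100, P[3] = 0b0111, P[4] = 0b0100, P[5] = 0b1010

P[1]: D(K, 0b0001) = 0b1001; 0b1001 ⊕ 0b0100 = 0b1101.
P[2]: D(K, 0b0101) = 0b1101; 0b1101 ⊕ 0b0001 = 0b1100.
P[3]: D(K, 0b1010) = 0b0010; 0b0010 ⊕ 0b0101 = 0b0111.
P[4]: D(K, 0b0110) = 0b1110; 0b1110 ⊕ 0b1010 = 0b0100.
P[5]: D(K, 0b0100) = 0b1100; 0b1100 ⊕ 0b0110 = 0b1010.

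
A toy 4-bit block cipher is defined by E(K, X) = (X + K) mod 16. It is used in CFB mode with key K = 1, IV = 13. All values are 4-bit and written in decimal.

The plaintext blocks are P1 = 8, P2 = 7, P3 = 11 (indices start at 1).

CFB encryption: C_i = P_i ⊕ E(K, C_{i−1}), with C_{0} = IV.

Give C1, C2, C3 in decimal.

C1 = 6, C2 = 0, C3 = 10

C1: E(K, 13) = 14; 8 ⊕ 14 = 6.
C2: E(K, 6) = 7; 7 ⊕ 7 = 0.
C3: E(K, 0) = 1; 11 ⊕ 1 = 10.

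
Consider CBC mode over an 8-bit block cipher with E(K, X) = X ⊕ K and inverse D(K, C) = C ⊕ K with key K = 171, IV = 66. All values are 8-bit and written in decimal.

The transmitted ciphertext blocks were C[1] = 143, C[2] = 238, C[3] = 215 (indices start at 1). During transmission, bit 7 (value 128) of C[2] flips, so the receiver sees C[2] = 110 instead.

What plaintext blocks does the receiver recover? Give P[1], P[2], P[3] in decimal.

CBC decryption: P_i = D(K, C_i) ⊕ C_{i−1}, with C_{0} = IV.
Only C[2] changed, to 110. In CBC, a change in C_i garbles P_i and flips the same bit in P_{i+1}. Decrypting the received ciphertext:
P[1]: D(K, 143) = 36; 36 ⊕ 66 = 102.
P[2]: D(K, 110) = 197; 197 ⊕ 143 = 74.
P[3]: D(K, 215) = 124; 124 ⊕ 110 = 18.
Blocks that differ from the original plaintext: P[2], P[3].

P[1] = 102, P[2] = 74, P[3] = 18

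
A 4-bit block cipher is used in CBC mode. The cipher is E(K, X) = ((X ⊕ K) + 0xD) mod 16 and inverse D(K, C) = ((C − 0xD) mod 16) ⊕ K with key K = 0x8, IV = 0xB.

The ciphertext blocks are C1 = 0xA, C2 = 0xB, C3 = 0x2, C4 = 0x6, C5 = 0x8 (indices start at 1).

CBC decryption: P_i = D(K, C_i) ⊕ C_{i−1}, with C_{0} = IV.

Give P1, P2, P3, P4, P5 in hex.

P1: D(K, 0xA) = 0x5; 0x5 ⊕ 0xB = 0xE.
P2: D(K, 0xB) = 0x6; 0x6 ⊕ 0xA = 0xC.
P3: D(K, 0x2) = 0xD; 0xD ⊕ 0xB = 0x6.
P4: D(K, 0x6) = 0x1; 0x1 ⊕ 0x2 = 0x3.
P5: D(K, 0x8) = 0x3; 0x3 ⊕ 0x6 = 0x5.

P1 = 0xE, P2 = 0xC, P3 = 0x6, P4 = 0x3, P5 = 0x5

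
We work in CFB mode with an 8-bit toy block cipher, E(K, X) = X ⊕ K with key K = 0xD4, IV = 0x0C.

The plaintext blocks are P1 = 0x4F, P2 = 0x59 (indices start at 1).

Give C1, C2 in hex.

CFB encryption: C_i = P_i ⊕ E(K, C_{i−1}), with C_{0} = IV.
C1: E(K, 0x0C) = 0xD8; 0x4F ⊕ 0xD8 = 0x97.
C2: E(K, 0x97) = 0x43; 0x59 ⊕ 0x43 = 0x1A.

C1 = 0x97, C2 = 0x1A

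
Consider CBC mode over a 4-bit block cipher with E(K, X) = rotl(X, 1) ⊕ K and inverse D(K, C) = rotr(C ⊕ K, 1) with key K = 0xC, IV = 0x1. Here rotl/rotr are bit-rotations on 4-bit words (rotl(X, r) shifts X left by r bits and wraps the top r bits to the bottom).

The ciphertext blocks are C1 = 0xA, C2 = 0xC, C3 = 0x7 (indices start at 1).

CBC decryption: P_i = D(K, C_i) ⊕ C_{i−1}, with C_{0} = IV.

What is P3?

P3: D(K, 0x7) = 0xD; 0xD ⊕ 0xC = 0x1.

P3 = 0x1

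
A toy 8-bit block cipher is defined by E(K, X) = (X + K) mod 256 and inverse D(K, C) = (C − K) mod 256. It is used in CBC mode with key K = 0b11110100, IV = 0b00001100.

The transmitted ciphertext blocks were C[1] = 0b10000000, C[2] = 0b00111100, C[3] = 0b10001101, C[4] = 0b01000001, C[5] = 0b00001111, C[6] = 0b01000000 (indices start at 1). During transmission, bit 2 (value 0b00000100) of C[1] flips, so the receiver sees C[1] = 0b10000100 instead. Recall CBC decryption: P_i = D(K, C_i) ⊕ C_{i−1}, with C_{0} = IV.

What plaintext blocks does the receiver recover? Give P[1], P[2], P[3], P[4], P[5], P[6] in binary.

P[1] = 0b10011100, P[2] = 0b11001100, P[3] = 0b10100101, P[4] = 0b11000000, P[5] = 0b01011010, P[6] = 0b01000011

Only C[1] changed, to 0b10000100. In CBC, a change in C_i garbles P_i and flips the same bit in P_{i+1}. Decrypting the received ciphertext:
P[1]: D(K, 0b10000100) = 0b10010000; 0b10010000 ⊕ 0b00001100 = 0b10011100.
P[2]: D(K, 0b00111100) = 0b01001000; 0b01001000 ⊕ 0b10000100 = 0b11001100.
P[3]: D(K, 0b10001101) = 0b10011001; 0b10011001 ⊕ 0b00111100 = 0b10100101.
P[4]: D(K, 0b01000001) = 0b01001101; 0b01001101 ⊕ 0b10001101 = 0b11000000.
P[5]: D(K, 0b00001111) = 0b00011011; 0b00011011 ⊕ 0b01000001 = 0b01011010.
P[6]: D(K, 0b01000000) = 0b01001100; 0b01001100 ⊕ 0b00001111 = 0b01000011.
Blocks that differ from the original plaintext: P[1], P[2].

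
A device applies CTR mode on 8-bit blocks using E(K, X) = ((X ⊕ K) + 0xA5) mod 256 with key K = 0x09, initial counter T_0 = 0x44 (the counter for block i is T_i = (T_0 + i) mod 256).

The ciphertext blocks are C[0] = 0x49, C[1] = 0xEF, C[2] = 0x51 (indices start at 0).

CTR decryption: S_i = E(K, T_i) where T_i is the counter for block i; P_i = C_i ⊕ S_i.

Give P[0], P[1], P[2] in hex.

P[0]: T = 0x44, S = E(K, T) = 0xF2; 0x49 ⊕ 0xF2 = 0xBB.
P[1]: T = 0x45, S = E(K, T) = 0xF1; 0xEF ⊕ 0xF1 = 0x1E.
P[2]: T = 0x46, S = E(K, T) = 0xF4; 0x51 ⊕ 0xF4 = 0xA5.

P[0] = 0xBB, P[1] = 0x1E, P[2] = 0xA5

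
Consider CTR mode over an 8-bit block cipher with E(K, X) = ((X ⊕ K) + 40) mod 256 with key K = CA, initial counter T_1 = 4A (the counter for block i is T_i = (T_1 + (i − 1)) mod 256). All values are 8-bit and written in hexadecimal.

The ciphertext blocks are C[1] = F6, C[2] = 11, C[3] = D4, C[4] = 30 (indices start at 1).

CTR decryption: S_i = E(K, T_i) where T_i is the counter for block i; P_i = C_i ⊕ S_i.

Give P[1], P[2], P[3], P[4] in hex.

P[1] = 36, P[2] = D0, P[3] = 12, P[4] = F7

P[1]: T = 4A, S = E(K, T) = C0; F6 ⊕ C0 = 36.
P[2]: T = 4B, S = E(K, T) = C1; 11 ⊕ C1 = D0.
P[3]: T = 4C, S = E(K, T) = C6; D4 ⊕ C6 = 12.
P[4]: T = 4D, S = E(K, T) = C7; 30 ⊕ C7 = F7.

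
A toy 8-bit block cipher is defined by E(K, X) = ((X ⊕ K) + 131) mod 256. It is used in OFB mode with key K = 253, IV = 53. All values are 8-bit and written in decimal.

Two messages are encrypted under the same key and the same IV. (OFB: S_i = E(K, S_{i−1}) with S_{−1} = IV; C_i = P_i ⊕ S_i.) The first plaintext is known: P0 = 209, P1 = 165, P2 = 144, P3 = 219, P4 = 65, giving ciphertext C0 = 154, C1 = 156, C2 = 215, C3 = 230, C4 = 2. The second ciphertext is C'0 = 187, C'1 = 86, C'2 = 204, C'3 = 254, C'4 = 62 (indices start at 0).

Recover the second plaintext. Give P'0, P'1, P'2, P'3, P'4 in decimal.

P'0 = 240, P'1 = 111, P'2 = 139, P'3 = 195, P'4 = 125

In OFB with a reused IV, both messages share the same keystream S_i, so C_i ⊕ C'_i = P_i ⊕ P'_i and thus P'_i = P_i ⊕ C_i ⊕ C'_i.
P'0: 209 ⊕ 154 ⊕ 187 = 240.
P'1: 165 ⊕ 156 ⊕ 86 = 111.
P'2: 144 ⊕ 215 ⊕ 204 = 139.
P'3: 219 ⊕ 230 ⊕ 254 = 195.
P'4: 65 ⊕ 2 ⊕ 62 = 125.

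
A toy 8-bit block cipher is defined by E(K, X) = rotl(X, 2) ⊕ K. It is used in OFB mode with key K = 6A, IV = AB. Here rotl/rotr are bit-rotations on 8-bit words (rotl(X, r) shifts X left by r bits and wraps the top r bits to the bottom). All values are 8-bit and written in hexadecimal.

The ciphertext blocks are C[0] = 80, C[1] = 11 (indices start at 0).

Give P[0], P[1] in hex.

P[0] = 44, P[1] = 68

OFB decryption: S_i = E(K, S_{i−1}) with S_{−1} = IV; P_i = C_i ⊕ S_i.
P[0]: S = E(K, AB) = C4; 80 ⊕ C4 = 44.
P[1]: S = E(K, C4) = 79; 11 ⊕ 79 = 68.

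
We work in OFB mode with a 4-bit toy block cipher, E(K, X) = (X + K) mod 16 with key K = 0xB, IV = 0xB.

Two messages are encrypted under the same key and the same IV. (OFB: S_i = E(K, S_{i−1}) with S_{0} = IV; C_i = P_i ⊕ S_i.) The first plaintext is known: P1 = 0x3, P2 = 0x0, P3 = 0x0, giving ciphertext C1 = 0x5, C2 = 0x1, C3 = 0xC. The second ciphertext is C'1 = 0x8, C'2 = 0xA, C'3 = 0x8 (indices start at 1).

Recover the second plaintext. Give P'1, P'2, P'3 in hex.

In OFB with a reused IV, both messages share the same keystream S_i, so C_i ⊕ C'_i = P_i ⊕ P'_i and thus P'_i = P_i ⊕ C_i ⊕ C'_i.
P'1: 0x3 ⊕ 0x5 ⊕ 0x8 = 0xE.
P'2: 0x0 ⊕ 0x1 ⊕ 0xA = 0xB.
P'3: 0x0 ⊕ 0xC ⊕ 0x8 = 0x4.

P'1 = 0xE, P'2 = 0xB, P'3 = 0x4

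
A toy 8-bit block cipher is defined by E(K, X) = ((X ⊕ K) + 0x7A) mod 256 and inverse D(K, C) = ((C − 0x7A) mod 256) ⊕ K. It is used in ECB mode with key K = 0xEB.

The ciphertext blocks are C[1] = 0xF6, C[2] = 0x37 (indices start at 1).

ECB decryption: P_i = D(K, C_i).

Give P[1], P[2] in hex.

P[1]: D(K, 0xF6) = 0x97.
P[2]: D(K, 0x37) = 0x56.

P[1] = 0x97, P[2] = 0x56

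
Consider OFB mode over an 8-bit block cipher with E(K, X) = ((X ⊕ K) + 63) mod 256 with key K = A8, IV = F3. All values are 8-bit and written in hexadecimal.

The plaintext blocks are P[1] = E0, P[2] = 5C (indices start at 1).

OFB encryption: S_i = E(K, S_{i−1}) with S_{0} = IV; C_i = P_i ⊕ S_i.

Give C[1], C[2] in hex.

C[1] = 5E, C[2] = 25

C[1]: S = E(K, F3) = BE; E0 ⊕ BE = 5E.
C[2]: S = E(K, BE) = 79; 5C ⊕ 79 = 25.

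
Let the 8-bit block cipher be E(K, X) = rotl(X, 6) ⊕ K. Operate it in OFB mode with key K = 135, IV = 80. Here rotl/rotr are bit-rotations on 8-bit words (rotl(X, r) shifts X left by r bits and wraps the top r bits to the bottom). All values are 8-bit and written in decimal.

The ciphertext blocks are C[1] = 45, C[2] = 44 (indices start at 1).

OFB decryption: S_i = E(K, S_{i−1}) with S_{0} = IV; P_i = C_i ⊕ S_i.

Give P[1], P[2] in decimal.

P[1] = 190, P[2] = 79

P[1]: S = E(K, 80) = 147; 45 ⊕ 147 = 190.
P[2]: S = E(K, 147) = 99; 44 ⊕ 99 = 79.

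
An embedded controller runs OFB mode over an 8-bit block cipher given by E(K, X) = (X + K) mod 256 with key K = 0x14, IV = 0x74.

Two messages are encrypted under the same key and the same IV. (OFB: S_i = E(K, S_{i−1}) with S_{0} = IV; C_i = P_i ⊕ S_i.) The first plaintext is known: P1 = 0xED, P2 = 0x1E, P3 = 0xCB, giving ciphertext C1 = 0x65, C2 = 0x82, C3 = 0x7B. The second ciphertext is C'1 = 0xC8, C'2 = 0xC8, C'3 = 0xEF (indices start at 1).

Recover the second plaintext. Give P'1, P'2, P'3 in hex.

P'1 = 0x40, P'2 = 0x54, P'3 = 0x5F

In OFB with a reused IV, both messages share the same keystream S_i, so C_i ⊕ C'_i = P_i ⊕ P'_i and thus P'_i = P_i ⊕ C_i ⊕ C'_i.
P'1: 0xED ⊕ 0x65 ⊕ 0xC8 = 0x40.
P'2: 0x1E ⊕ 0x82 ⊕ 0xC8 = 0x54.
P'3: 0xCB ⊕ 0x7B ⊕ 0xEF = 0x5F.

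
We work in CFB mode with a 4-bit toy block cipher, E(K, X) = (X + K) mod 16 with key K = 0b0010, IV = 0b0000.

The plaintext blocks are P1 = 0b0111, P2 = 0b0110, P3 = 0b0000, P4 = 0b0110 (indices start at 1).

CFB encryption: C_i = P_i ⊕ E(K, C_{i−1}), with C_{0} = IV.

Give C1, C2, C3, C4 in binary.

C1 = 0b0101, C2 = 0b0001, C3 = 0b0011, C4 = 0b0011

C1: E(K, 0b0000) = 0b0010; 0b0111 ⊕ 0b0010 = 0b0101.
C2: E(K, 0b0101) = 0b0111; 0b0110 ⊕ 0b0111 = 0b0001.
C3: E(K, 0b0001) = 0b0011; 0b0000 ⊕ 0b0011 = 0b0011.
C4: E(K, 0b0011) = 0b0101; 0b0110 ⊕ 0b0101 = 0b0011.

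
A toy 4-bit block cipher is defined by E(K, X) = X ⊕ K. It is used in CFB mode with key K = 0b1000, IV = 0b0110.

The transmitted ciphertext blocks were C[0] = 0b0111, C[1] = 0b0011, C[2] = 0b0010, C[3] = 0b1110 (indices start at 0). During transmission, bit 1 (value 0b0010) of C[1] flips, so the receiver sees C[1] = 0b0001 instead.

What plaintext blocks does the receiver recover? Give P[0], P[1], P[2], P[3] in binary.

CFB decryption: P_i = C_i ⊕ E(K, C_{i−1}), with C_{−1} = IV.
Only C[1] changed, to 0b0001. In CFB, a change in C_i flips the same bit in P_i and garbles P_{i+1}. Decrypting the received ciphertext:
P[0]: E(K, 0b0110) = 0b1110; 0b0111 ⊕ 0b1110 = 0b1001.
P[1]: E(K, 0b0111) = 0b1111; 0b0001 ⊕ 0b1111 = 0b1110.
P[2]: E(K, 0b0001) = 0b1001; 0b0010 ⊕ 0b1001 = 0b1011.
P[3]: E(K, 0b0010) = 0b1010; 0b1110 ⊕ 0b1010 = 0b0100.
Blocks that differ from the original plaintext: P[1], P[2].

P[0] = 0b1001, P[1] = 0b1110, P[2] = 0b1011, P[3] = 0b0100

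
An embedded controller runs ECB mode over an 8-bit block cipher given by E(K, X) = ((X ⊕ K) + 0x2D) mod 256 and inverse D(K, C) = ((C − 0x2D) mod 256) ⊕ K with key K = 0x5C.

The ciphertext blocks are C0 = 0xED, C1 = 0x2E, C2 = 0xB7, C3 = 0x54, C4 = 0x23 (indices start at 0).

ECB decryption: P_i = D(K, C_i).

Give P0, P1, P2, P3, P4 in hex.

P0 = 0x9C, P1 = 0x5D, P2 = 0xD6, P3 = 0x7B, P4 = 0xAA

P0: D(K, 0xED) = 0x9C.
P1: D(K, 0x2E) = 0x5D.
P2: D(K, 0xB7) = 0xD6.
P3: D(K, 0x54) = 0x7B.
P4: D(K, 0x23) = 0xAA.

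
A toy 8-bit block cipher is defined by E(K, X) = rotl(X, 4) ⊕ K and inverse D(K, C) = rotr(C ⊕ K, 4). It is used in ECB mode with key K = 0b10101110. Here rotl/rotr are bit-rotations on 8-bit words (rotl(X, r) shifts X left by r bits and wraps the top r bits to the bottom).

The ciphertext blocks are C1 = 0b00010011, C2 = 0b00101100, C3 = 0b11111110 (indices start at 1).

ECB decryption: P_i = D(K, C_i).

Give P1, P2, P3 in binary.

P1: D(K, 0b00010011) = 0b11011011.
P2: D(K, 0b00101100) = 0b00101000.
P3: D(K, 0b11111110) = 0b00000101.

P1 = 0b11011011, P2 = 0b00101000, P3 = 0b00000101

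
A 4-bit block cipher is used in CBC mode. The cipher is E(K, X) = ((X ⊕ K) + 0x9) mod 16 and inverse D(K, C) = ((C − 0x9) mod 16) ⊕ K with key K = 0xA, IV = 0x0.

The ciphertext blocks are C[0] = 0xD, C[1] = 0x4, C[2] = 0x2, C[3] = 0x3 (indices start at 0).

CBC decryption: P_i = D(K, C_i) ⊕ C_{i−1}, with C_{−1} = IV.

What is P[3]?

P[3]: D(K, 0x3) = 0x0; 0x0 ⊕ 0x2 = 0x2.

P[3] = 0x2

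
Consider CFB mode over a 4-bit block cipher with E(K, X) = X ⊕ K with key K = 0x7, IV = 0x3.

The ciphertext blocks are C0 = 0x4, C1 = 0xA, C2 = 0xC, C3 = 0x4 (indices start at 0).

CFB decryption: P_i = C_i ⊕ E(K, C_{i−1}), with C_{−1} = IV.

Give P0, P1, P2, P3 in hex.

P0 = 0x0, P1 = 0x9, P2 = 0x1, P3 = 0xF

P0: E(K, 0x3) = 0x4; 0x4 ⊕ 0x4 = 0x0.
P1: E(K, 0x4) = 0x3; 0xA ⊕ 0x3 = 0x9.
P2: E(K, 0xA) = 0xD; 0xC ⊕ 0xD = 0x1.
P3: E(K, 0xC) = 0xB; 0x4 ⊕ 0xB = 0xF.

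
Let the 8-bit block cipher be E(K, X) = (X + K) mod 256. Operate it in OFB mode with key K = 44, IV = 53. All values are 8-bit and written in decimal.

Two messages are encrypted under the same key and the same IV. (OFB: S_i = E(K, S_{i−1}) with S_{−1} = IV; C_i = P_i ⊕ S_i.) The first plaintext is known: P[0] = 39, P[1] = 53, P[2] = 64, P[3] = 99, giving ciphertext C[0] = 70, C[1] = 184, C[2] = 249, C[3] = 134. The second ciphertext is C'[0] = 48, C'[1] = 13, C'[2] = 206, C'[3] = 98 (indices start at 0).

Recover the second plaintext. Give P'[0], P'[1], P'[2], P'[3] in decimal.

In OFB with a reused IV, both messages share the same keystream S_i, so C_i ⊕ C'_i = P_i ⊕ P'_i and thus P'_i = P_i ⊕ C_i ⊕ C'_i.
P'[0]: 39 ⊕ 70 ⊕ 48 = 81.
P'[1]: 53 ⊕ 184 ⊕ 13 = 128.
P'[2]: 64 ⊕ 249 ⊕ 206 = 119.
P'[3]: 99 ⊕ 134 ⊕ 98 = 135.

P'[0] = 81, P'[1] = 128, P'[2] = 119, P'[3] = 135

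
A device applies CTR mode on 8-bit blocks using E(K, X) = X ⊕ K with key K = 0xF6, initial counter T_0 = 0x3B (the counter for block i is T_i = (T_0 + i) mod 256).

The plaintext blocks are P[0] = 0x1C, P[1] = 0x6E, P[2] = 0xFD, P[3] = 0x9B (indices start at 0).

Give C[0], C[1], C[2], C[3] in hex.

C[0] = 0xD1, C[1] = 0xA4, C[2] = 0x36, C[3] = 0x53

CTR encryption: S_i = E(K, T_i) where T_i is the counter for block i; C_i = P_i ⊕ S_i.
C[0]: T = 0x3B, S = E(K, T) = 0xCD; 0x1C ⊕ 0xCD = 0xD1.
C[1]: T = 0x3C, S = E(K, T) = 0xCA; 0x6E ⊕ 0xCA = 0xA4.
C[2]: T = 0x3D, S = E(K, T) = 0xCB; 0xFD ⊕ 0xCB = 0x36.
C[3]: T = 0x3E, S = E(K, T) = 0xC8; 0x9B ⊕ 0xC8 = 0x53.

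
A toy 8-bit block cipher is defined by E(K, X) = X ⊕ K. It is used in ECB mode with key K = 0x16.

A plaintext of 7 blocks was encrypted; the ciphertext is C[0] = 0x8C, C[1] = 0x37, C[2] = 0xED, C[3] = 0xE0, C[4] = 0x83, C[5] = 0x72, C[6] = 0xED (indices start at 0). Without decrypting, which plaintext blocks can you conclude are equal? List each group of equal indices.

ECB encrypts each block independently with the same key, so equal ciphertext blocks imply equal plaintext blocks.
C[2] = C[6] = 0xED, so P[2] = P[6].

P[2] = P[6]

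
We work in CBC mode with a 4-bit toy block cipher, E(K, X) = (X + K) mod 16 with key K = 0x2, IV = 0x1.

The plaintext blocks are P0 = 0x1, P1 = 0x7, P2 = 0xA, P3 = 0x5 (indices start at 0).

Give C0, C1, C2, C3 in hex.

CBC encryption: C_i = E(K, P_i ⊕ C_{i−1}), with C_{−1} = IV.
C0: P0 ⊕ 0x1 = 0x0; E(K, 0x0) = 0x2.
C1: P1 ⊕ 0x2 = 0x5; E(K, 0x5) = 0x7.
C2: P2 ⊕ 0x7 = 0xD; E(K, 0xD) = 0xF.
C3: P3 ⊕ 0xF = 0xA; E(K, 0xA) = 0xC.

C0 = 0x2, C1 = 0x7, C2 = 0xF, C3 = 0xC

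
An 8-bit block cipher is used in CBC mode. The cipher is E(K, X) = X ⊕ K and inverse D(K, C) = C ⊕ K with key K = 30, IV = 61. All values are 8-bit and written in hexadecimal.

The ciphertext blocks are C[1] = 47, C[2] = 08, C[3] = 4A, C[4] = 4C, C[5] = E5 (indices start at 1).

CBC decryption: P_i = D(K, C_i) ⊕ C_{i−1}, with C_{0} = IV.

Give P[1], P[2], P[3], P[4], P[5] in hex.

P[1]: D(K, 47) = 77; 77 ⊕ 61 = 16.
P[2]: D(K, 08) = 38; 38 ⊕ 47 = 7F.
P[3]: D(K, 4A) = 7A; 7A ⊕ 08 = 72.
P[4]: D(K, 4C) = 7C; 7C ⊕ 4A = 36.
P[5]: D(K, E5) = D5; D5 ⊕ 4C = 99.

P[1] = 16, P[2] = 7F, P[3] = 72, P[4] = 36, P[5] = 99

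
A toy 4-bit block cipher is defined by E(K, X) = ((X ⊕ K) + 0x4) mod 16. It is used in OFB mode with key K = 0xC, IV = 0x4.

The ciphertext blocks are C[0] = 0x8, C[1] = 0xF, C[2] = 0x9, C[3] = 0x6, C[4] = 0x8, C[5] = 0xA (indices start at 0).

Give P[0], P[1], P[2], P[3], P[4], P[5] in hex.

P[0] = 0x4, P[1] = 0xB, P[2] = 0x5, P[3] = 0x2, P[4] = 0x4, P[5] = 0xE

OFB decryption: S_i = E(K, S_{i−1}) with S_{−1} = IV; P_i = C_i ⊕ S_i.
P[0]: S = E(K, 0x4) = 0xC; 0x8 ⊕ 0xC = 0x4.
P[1]: S = E(K, 0xC) = 0x4; 0xF ⊕ 0x4 = 0xB.
P[2]: S = E(K, 0x4) = 0xC; 0x9 ⊕ 0xC = 0x5.
P[3]: S = E(K, 0xC) = 0x4; 0x6 ⊕ 0x4 = 0x2.
P[4]: S = E(K, 0x4) = 0xC; 0x8 ⊕ 0xC = 0x4.
P[5]: S = E(K, 0xC) = 0x4; 0xA ⊕ 0x4 = 0xE.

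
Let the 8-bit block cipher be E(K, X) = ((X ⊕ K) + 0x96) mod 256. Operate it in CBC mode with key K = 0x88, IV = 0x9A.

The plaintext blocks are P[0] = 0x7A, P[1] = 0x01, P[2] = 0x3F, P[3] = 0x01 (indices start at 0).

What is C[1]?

C[1] = 0x0D

CBC encryption: C_i = E(K, P_i ⊕ C_{i−1}), with C_{−1} = IV.
C[0]: P[0] ⊕ 0x9A = 0xE0; E(K, 0xE0) = 0xFE.
C[1]: P[1] ⊕ 0xFE = 0xFF; E(K, 0xFF) = 0x0D.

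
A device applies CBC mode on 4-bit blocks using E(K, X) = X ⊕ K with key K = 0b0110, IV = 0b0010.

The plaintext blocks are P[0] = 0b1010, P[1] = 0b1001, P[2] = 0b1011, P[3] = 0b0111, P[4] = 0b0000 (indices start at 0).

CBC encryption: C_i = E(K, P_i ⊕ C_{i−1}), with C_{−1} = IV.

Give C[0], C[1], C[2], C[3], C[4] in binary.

C[0] = 0b1110, C[1] = 0b0001, C[2] = 0b1100, C[3] = 0b1101, C[4] = 0b1011

C[0]: P[0] ⊕ 0b0010 = 0b1000; E(K, 0b1000) = 0b1110.
C[1]: P[1] ⊕ 0b1110 = 0b0111; E(K, 0b0111) = 0b0001.
C[2]: P[2] ⊕ 0b0001 = 0b1010; E(K, 0b1010) = 0b1100.
C[3]: P[3] ⊕ 0b1100 = 0b1011; E(K, 0b1011) = 0b1101.
C[4]: P[4] ⊕ 0b1101 = 0b1101; E(K, 0b1101) = 0b1011.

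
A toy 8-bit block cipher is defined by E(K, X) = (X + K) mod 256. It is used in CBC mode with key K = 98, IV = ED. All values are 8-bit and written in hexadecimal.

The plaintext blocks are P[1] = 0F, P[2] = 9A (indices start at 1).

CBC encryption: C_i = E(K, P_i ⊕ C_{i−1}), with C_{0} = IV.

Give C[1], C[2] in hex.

C[1]: P[1] ⊕ ED = E2; E(K, E2) = 7A.
C[2]: P[2] ⊕ 7A = E0; E(K, E0) = 78.

C[1] = 7A, C[2] = 78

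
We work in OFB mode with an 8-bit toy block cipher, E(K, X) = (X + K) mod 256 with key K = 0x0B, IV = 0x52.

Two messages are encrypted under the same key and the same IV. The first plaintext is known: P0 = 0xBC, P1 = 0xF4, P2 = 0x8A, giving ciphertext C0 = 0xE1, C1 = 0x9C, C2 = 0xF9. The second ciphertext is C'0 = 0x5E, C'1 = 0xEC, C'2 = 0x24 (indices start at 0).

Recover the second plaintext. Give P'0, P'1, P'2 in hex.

P'0 = 0x03, P'1 = 0x84, P'2 = 0x57

In OFB with a reused IV, both messages share the same keystream S_i, so C_i ⊕ C'_i = P_i ⊕ P'_i and thus P'_i = P_i ⊕ C_i ⊕ C'_i.
P'0: 0xBC ⊕ 0xE1 ⊕ 0x5E = 0x03.
P'1: 0xF4 ⊕ 0x9C ⊕ 0xEC = 0x84.
P'2: 0x8A ⊕ 0xF9 ⊕ 0x24 = 0x57.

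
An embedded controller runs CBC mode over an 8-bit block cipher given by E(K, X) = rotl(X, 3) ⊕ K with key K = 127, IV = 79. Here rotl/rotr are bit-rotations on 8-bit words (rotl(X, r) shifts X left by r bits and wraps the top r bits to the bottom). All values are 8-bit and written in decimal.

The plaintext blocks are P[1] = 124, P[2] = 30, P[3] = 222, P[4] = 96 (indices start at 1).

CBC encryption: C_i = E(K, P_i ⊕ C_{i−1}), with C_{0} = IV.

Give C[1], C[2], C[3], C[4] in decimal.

C[1] = 230, C[2] = 184, C[3] = 76, C[4] = 30

C[1]: P[1] ⊕ 79 = 51; E(K, 51) = 230.
C[2]: P[2] ⊕ 230 = 248; E(K, 248) = 184.
C[3]: P[3] ⊕ 184 = 102; E(K, 102) = 76.
C[4]: P[4] ⊕ 76 = 44; E(K, 44) = 30.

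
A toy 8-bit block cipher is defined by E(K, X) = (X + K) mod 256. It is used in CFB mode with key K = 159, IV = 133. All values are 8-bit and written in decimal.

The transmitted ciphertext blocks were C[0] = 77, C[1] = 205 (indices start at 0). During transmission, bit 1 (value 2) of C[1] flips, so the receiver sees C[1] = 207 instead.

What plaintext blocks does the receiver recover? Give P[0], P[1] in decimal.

P[0] = 105, P[1] = 35

CFB decryption: P_i = C_i ⊕ E(K, C_{i−1}), with C_{−1} = IV.
Only C[1] changed, to 207. In CFB, a change in C_i flips the same bit in P_i and garbles P_{i+1}. Decrypting the received ciphertext:
P[0]: E(K, 133) = 36; 77 ⊕ 36 = 105.
P[1]: E(K, 77) = 236; 207 ⊕ 236 = 35.
Blocks that differ from the original plaintext: P[1].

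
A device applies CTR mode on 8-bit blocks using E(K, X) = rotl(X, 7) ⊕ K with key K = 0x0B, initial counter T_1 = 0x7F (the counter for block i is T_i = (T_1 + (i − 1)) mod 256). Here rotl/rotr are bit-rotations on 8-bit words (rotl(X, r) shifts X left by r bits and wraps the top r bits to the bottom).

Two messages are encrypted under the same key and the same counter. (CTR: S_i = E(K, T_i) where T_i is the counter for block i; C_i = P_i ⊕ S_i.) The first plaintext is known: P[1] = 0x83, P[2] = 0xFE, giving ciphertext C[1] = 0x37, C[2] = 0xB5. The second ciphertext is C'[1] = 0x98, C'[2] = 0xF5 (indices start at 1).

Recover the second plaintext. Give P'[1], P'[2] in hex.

P'[1] = 0x2C, P'[2] = 0xBE

In CTR with a reused counter, both messages share the same keystream S_i, so C_i ⊕ C'_i = P_i ⊕ P'_i and thus P'_i = P_i ⊕ C_i ⊕ C'_i.
P'[1]: 0x83 ⊕ 0x37 ⊕ 0x98 = 0x2C.
P'[2]: 0xFE ⊕ 0xB5 ⊕ 0xF5 = 0xBE.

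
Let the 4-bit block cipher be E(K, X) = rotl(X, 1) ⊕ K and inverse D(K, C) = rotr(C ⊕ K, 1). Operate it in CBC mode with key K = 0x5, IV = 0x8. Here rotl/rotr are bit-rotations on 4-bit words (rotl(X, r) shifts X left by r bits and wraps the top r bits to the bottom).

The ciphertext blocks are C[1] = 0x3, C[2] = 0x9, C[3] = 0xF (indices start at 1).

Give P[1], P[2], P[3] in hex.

P[1] = 0xB, P[2] = 0x5, P[3] = 0xC

CBC decryption: P_i = D(K, C_i) ⊕ C_{i−1}, with C_{0} = IV.
P[1]: D(K, 0x3) = 0x3; 0x3 ⊕ 0x8 = 0xB.
P[2]: D(K, 0x9) = 0x6; 0x6 ⊕ 0x3 = 0x5.
P[3]: D(K, 0xF) = 0x5; 0x5 ⊕ 0x9 = 0xC.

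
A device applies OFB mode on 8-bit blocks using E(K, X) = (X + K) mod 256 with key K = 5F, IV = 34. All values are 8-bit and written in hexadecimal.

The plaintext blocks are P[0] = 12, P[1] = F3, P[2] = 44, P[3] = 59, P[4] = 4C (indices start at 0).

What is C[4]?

C[4] = 43

OFB encryption: S_i = E(K, S_{i−1}) with S_{−1} = IV; C_i = P_i ⊕ S_i.
C[0]: S = E(K, 34) = 93; 12 ⊕ 93 = 81.
C[1]: S = E(K, 93) = F2; F3 ⊕ F2 = 01.
C[2]: S = E(K, F2) = 51; 44 ⊕ 51 = 15.
C[3]: S = E(K, 51) = B0; 59 ⊕ B0 = E9.
C[4]: S = E(K, B0) = 0F; 4C ⊕ 0F = 43.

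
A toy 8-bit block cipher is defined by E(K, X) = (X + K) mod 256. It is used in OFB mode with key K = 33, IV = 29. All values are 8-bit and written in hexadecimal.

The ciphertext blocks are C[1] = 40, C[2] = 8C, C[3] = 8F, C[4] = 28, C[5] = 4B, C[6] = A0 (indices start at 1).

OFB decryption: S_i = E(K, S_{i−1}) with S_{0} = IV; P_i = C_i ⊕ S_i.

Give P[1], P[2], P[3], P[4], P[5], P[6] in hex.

P[1] = 1C, P[2] = 03, P[3] = 4D, P[4] = DD, P[5] = 63, P[6] = FB

P[1]: S = E(K, 29) = 5C; 40 ⊕ 5C = 1C.
P[2]: S = E(K, 5C) = 8F; 8C ⊕ 8F = 03.
P[3]: S = E(K, 8F) = C2; 8F ⊕ C2 = 4D.
P[4]: S = E(K, C2) = F5; 28 ⊕ F5 = DD.
P[5]: S = E(K, F5) = 28; 4B ⊕ 28 = 63.
P[6]: S = E(K, 28) = 5B; A0 ⊕ 5B = FB.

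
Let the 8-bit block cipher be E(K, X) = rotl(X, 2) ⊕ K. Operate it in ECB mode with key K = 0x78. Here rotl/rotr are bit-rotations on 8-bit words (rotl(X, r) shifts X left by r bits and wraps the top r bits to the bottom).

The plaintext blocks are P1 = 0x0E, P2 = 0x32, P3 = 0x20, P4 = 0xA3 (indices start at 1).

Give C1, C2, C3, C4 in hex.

C1 = 0x40, C2 = 0xB0, C3 = 0xF8, C4 = 0xF6

ECB encryption: C_i = E(K, P_i).
C1: E(K, 0x0E) = 0x40.
C2: E(K, 0x32) = 0xB0.
C3: E(K, 0x20) = 0xF8.
C4: E(K, 0xA3) = 0xF6.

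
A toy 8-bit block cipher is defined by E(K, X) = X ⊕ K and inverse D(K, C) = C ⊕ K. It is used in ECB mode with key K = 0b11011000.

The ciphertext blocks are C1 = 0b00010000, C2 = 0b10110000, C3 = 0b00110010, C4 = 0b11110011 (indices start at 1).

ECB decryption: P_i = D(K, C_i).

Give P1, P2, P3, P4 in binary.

P1 = 0b11001000, P2 = 0b01101000, P3 = 0b11101010, P4 = 0b00101011

P1: D(K, 0b00010000) = 0b11001000.
P2: D(K, 0b10110000) = 0b01101000.
P3: D(K, 0b00110010) = 0b11101010.
P4: D(K, 0b11110011) = 0b00101011.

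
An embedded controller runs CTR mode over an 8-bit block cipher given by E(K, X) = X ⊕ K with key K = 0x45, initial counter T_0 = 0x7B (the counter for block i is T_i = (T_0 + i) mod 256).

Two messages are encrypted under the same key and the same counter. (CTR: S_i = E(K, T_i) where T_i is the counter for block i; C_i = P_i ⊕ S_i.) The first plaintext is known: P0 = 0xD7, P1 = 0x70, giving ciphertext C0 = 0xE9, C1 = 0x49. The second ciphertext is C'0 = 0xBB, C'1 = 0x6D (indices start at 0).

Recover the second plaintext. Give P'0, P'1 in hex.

P'0 = 0x85, P'1 = 0x54

In CTR with a reused counter, both messages share the same keystream S_i, so C_i ⊕ C'_i = P_i ⊕ P'_i and thus P'_i = P_i ⊕ C_i ⊕ C'_i.
P'0: 0xD7 ⊕ 0xE9 ⊕ 0xBB = 0x85.
P'1: 0x70 ⊕ 0x49 ⊕ 0x6D = 0x54.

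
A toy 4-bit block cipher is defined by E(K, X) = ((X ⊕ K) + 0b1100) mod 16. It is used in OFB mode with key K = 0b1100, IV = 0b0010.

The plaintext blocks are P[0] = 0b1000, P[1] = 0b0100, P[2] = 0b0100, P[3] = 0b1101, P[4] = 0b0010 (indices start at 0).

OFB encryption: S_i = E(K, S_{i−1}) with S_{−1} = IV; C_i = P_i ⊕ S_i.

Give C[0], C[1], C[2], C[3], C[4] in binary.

C[0]: S = E(K, 0b0010) = 0b1010; 0b1000 ⊕ 0b1010 = 0b0010.
C[1]: S = E(K, 0b1010) = 0b0010; 0b0100 ⊕ 0b0010 = 0b0110.
C[2]: S = E(K, 0b0010) = 0b1010; 0b0100 ⊕ 0b1010 = 0b1110.
C[3]: S = E(K, 0b1010) = 0b0010; 0b1101 ⊕ 0b0010 = 0b1111.
C[4]: S = E(K, 0b0010) = 0b1010; 0b0010 ⊕ 0b1010 = 0b1000.

C[0] = 0b0010, C[1] = 0b0110, C[2] = 0b1110, C[3] = 0b1111, C[4] = 0b1000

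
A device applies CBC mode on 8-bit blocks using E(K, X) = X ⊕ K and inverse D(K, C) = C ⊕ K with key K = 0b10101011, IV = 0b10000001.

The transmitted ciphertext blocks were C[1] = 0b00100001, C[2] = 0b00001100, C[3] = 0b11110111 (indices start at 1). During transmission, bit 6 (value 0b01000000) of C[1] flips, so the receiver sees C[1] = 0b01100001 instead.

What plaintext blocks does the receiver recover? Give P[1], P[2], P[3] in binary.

P[1] = 0b01001011, P[2] = 0b11000110, P[3] = 0b01010000

CBC decryption: P_i = D(K, C_i) ⊕ C_{i−1}, with C_{0} = IV.
Only C[1] changed, to 0b01100001. In CBC, a change in C_i garbles P_i and flips the same bit in P_{i+1}. Decrypting the received ciphertext:
P[1]: D(K, 0b01100001) = 0b11001010; 0b11001010 ⊕ 0b10000001 = 0b01001011.
P[2]: D(K, 0b00001100) = 0b10100111; 0b10100111 ⊕ 0b01100001 = 0b11000110.
P[3]: D(K, 0b11110111) = 0b01011100; 0b01011100 ⊕ 0b00001100 = 0b01010000.
Blocks that differ from the original plaintext: P[1], P[2].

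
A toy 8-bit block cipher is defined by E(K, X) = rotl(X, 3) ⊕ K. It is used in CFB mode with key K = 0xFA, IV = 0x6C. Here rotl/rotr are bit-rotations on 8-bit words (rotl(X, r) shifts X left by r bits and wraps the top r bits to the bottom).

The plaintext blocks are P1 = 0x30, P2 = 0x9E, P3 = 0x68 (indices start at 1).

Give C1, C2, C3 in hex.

C1 = 0xA9, C2 = 0x29, C3 = 0xDB

CFB encryption: C_i = P_i ⊕ E(K, C_{i−1}), with C_{0} = IV.
C1: E(K, 0x6C) = 0x99; 0x30 ⊕ 0x99 = 0xA9.
C2: E(K, 0xA9) = 0xB7; 0x9E ⊕ 0xB7 = 0x29.
C3: E(K, 0x29) = 0xB3; 0x68 ⊕ 0xB3 = 0xDB.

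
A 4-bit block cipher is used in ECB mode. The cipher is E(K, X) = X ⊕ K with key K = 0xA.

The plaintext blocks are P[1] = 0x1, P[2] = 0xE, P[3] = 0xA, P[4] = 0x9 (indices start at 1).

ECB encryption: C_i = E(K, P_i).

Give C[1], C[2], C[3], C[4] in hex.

C[1]: E(K, 0x1) = 0xB.
C[2]: E(K, 0xE) = 0x4.
C[3]: E(K, 0xA) = 0x0.
C[4]: E(K, 0x9) = 0x3.

C[1] = 0xB, C[2] = 0x4, C[3] = 0x0, C[4] = 0x3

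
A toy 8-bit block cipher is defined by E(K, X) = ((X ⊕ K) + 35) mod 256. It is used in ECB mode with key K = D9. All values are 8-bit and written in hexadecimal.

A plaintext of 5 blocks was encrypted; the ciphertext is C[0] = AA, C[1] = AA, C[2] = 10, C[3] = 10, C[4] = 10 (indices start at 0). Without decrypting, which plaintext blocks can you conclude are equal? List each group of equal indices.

P[0] = P[1]; P[2] = P[3] = P[4]

ECB encrypts each block independently with the same key, so equal ciphertext blocks imply equal plaintext blocks.
C[0] = C[1] = AA, so P[0] = P[1].
C[2] = C[3] = C[4] = 10, so P[2] = P[3] = P[4].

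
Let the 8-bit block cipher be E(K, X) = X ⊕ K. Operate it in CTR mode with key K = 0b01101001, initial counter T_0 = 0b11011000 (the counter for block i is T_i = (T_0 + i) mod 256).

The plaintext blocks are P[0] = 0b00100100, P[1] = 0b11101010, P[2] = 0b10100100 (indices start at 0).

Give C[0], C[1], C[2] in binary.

C[0] = 0b10010101, C[1] = 0b01011010, C[2] = 0b00010111

CTR encryption: S_i = E(K, T_i) where T_i is the counter for block i; C_i = P_i ⊕ S_i.
C[0]: T = 0b11011000, S = E(K, T) = 0b10110001; 0b00100100 ⊕ 0b10110001 = 0b10010101.
C[1]: T = 0b11011001, S = E(K, T) = 0b10110000; 0b11101010 ⊕ 0b10110000 = 0b01011010.
C[2]: T = 0b11011010, S = E(K, T) = 0b10110011; 0b10100100 ⊕ 0b10110011 = 0b00010111.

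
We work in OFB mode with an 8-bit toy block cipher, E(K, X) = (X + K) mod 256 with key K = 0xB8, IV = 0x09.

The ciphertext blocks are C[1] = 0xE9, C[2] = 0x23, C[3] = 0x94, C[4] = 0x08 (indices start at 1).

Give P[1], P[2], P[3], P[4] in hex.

OFB decryption: S_i = E(K, S_{i−1}) with S_{0} = IV; P_i = C_i ⊕ S_i.
P[1]: S = E(K, 0x09) = 0xC1; 0xE9 ⊕ 0xC1 = 0x28.
P[2]: S = E(K, 0xC1) = 0x79; 0x23 ⊕ 0x79 = 0x5A.
P[3]: S = E(K, 0x79) = 0x31; 0x94 ⊕ 0x31 = 0xA5.
P[4]: S = E(K, 0x31) = 0xE9; 0x08 ⊕ 0xE9 = 0xE1.

P[1] = 0x28, P[2] = 0x5A, P[3] = 0xA5, P[4] = 0xE1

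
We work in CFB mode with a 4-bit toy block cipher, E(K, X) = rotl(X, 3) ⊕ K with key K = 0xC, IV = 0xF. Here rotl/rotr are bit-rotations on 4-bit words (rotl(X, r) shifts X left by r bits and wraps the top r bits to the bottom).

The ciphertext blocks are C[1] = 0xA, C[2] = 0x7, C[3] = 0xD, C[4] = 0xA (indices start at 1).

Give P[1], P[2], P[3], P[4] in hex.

P[1] = 0x9, P[2] = 0xE, P[3] = 0xA, P[4] = 0x8

CFB decryption: P_i = C_i ⊕ E(K, C_{i−1}), with C_{0} = IV.
P[1]: E(K, 0xF) = 0x3; 0xA ⊕ 0x3 = 0x9.
P[2]: E(K, 0xA) = 0x9; 0x7 ⊕ 0x9 = 0xE.
P[3]: E(K, 0x7) = 0x7; 0xD ⊕ 0x7 = 0xA.
P[4]: E(K, 0xD) = 0x2; 0xA ⊕ 0x2 = 0x8.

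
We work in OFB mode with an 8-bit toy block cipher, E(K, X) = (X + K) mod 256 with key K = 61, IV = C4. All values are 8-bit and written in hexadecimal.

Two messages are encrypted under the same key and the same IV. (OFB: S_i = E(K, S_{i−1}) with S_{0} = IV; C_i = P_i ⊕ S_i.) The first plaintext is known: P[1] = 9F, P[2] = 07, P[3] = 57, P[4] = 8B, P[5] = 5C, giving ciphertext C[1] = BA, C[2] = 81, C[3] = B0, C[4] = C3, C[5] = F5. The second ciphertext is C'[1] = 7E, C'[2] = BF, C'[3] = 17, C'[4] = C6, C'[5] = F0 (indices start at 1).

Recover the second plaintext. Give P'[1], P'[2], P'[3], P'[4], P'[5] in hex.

In OFB with a reused IV, both messages share the same keystream S_i, so C_i ⊕ C'_i = P_i ⊕ P'_i and thus P'_i = P_i ⊕ C_i ⊕ C'_i.
P'[1]: 9F ⊕ BA ⊕ 7E = 5B.
P'[2]: 07 ⊕ 81 ⊕ BF = 39.
P'[3]: 57 ⊕ B0 ⊕ 17 = F0.
P'[4]: 8B ⊕ C3 ⊕ C6 = 8E.
P'[5]: 5C ⊕ F5 ⊕ F0 = 59.

P'[1] = 5B, P'[2] = 39, P'[3] = F0, P'[4] = 8E, P'[5] = 59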